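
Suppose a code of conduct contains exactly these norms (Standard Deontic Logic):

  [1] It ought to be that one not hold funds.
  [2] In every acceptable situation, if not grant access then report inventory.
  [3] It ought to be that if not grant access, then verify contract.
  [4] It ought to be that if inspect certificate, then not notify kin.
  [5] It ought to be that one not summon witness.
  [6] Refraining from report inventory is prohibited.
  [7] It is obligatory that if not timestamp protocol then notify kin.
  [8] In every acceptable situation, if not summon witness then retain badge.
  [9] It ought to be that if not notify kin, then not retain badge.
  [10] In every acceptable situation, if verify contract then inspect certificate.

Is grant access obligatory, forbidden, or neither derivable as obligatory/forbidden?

Obligatory

From premise 5 we have O(¬summon_witness).
Applying K to premise 8 (O(¬summon_witness → retain_badge)) and O(¬summon_witness) yields O(retain_badge).
Premise 9, O(¬notify_kin → ¬retain_badge), contraposes to O(retain_badge → notify_kin); with O(retain_badge) we get O(notify_kin).
Premise 4, O(inspect_certificate → ¬notify_kin), contraposes to O(notify_kin → ¬inspect_certificate); with O(notify_kin) we get O(¬inspect_certificate).
Premise 10 is O(verify_contract → inspect_certificate); contrapositively O(¬inspect_certificate → ¬verify_contract). Since O(¬inspect_certificate) holds, K gives O(¬verify_contract).
Premise 3, O(¬grant_access → verify_contract), contraposes to O(¬verify_contract → grant_access); with O(¬verify_contract) we get O(grant_access).
Premises 1, 2, 6, 7 do not contribute to this derivation.
Hence grant_access is obligatory.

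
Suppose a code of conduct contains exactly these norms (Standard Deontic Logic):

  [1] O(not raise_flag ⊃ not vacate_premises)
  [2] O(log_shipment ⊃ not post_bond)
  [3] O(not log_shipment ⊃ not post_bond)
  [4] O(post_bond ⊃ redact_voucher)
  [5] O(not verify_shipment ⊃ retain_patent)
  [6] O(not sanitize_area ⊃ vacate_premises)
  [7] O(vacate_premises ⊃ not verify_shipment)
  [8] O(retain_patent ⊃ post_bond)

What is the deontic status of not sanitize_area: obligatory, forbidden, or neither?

By case analysis on not log_shipment: premise 3 gives O(not log_shipment ⊃ not post_bond) and premise 2 gives O(log_shipment ⊃ not post_bond), so O(not post_bond) either way.
The contrapositive of premise 8 (O(retain_patent ⊃ post_bond)) is O(not post_bond ⊃ not retain_patent), and O(not post_bond) is already established, so O(not retain_patent).
Premise 5, O(not verify_shipment ⊃ retain_patent), contraposes to O(not retain_patent ⊃ verify_shipment); with O(not retain_patent) we get O(verify_shipment).
Premise 7 is O(vacate_premises ⊃ not verify_shipment); contrapositively O(verify_shipment ⊃ not vacate_premises). Since O(verify_shipment) holds, K gives O(not vacate_premises).
The contrapositive of premise 6 (O(not sanitize_area ⊃ vacate_premises)) is O(not vacate_premises ⊃ sanitize_area), and O(not vacate_premises) is already established, so O(sanitize_area).
Premises 1, 4 do not contribute to this derivation.
Thus O(sanitize_area), which is F(not sanitize_area): not sanitize_area is forbidden.

Forbidden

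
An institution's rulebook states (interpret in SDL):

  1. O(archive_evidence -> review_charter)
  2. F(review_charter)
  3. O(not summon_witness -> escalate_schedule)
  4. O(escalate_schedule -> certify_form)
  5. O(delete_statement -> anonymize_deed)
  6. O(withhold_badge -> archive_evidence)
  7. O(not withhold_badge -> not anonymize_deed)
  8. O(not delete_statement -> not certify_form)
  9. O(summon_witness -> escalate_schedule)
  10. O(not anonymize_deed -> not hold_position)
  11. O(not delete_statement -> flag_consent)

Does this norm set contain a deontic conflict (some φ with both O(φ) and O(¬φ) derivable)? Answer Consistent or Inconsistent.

Inconsistent

By case analysis on not summon_witness: premise 3 gives O(not summon_witness -> escalate_schedule) and premise 9 gives O(summon_witness -> escalate_schedule), so O(escalate_schedule) either way.
Premise 4 is O(escalate_schedule -> certify_form); since O(escalate_schedule), deontic closure gives O(certify_form).
Premise 8, O(not delete_statement -> not certify_form), contraposes to O(certify_form -> delete_statement); with O(certify_form) we get O(delete_statement).
Applying K to premise 5 (O(delete_statement -> anonymize_deed)) and O(delete_statement) yields O(anonymize_deed).
Premise 7 is O(not withhold_badge -> not anonymize_deed); contrapositively O(anonymize_deed -> withhold_badge). Since O(anonymize_deed) holds, K gives O(withhold_badge).
From O(withhold_badge) and premise 6, O(withhold_badge -> archive_evidence), we obtain O(archive_evidence).
From O(archive_evidence) and premise 1, O(archive_evidence -> review_charter), we obtain O(review_charter).
However, F(review_charter) at premise 2 amounts to O(not review_charter).
We now have both O(review_charter) and O(not review_charter) — review_charter is simultaneously obligatory and forbidden, violating the D-axiom.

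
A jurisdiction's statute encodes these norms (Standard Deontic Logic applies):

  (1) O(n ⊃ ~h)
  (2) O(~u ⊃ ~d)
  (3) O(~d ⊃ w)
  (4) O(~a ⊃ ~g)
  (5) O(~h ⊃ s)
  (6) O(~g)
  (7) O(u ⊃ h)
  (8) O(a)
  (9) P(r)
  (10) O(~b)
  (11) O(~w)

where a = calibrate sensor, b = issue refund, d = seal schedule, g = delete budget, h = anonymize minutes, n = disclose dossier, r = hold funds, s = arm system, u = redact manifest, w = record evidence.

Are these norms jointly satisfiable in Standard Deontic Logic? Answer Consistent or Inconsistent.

Consistent

Premise 4 is O(~a ⊃ ~g); even if O(~g) held, inferring O(~a) would be affirming the consequent — invalid.
So O(~a) is not derivable, and the apparent clash with O(a) does not arise.
A world satisfying every obligation exists (e.g. a=true, b=false, d=true, g=false, h=true, n=false, r=false, s=false, u=true, w=false); no atom is both obligatory and forbidden, so the set is consistent.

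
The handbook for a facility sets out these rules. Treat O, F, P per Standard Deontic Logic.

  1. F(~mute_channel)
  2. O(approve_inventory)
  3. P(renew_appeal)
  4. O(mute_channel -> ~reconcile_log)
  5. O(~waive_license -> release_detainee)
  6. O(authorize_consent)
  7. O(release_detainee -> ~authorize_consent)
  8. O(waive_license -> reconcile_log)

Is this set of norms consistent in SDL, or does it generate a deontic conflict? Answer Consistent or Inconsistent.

Premise 6 gives O(authorize_consent).
The contrapositive of premise 7 (O(release_detainee -> ~authorize_consent)) is O(authorize_consent -> ~release_detainee), and O(authorize_consent) is already established, so O(~release_detainee).
Premise 5 is O(~waive_license -> release_detainee); contrapositively O(~release_detainee -> waive_license). Since O(~release_detainee) holds, K gives O(waive_license).
With premise 8, O(waive_license -> reconcile_log), the K-axiom yields O(reconcile_log).
Premise 4, O(mute_channel -> ~reconcile_log), contraposes to O(reconcile_log -> ~mute_channel); with O(reconcile_log) we get O(~mute_channel).
However, F(~mute_channel) at premise 1 amounts to O(mute_channel).
We now have both O(~mute_channel) and O(mute_channel) — mute_channel is simultaneously obligatory and forbidden, violating the D-axiom.

Inconsistent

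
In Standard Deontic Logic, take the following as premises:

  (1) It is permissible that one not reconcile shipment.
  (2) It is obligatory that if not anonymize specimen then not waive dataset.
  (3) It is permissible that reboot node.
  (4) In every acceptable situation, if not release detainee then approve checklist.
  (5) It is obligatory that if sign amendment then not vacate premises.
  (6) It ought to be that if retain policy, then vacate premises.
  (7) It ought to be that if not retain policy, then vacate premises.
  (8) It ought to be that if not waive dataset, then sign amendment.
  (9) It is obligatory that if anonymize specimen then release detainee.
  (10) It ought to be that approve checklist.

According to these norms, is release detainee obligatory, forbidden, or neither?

Obligatory

Premises 6 and 7 are O(retain_policy → vacate_premises) and O(¬retain_policy → vacate_premises); every ideal world satisfies retain_policy or ¬retain_policy, so in either case vacate_premises holds — hence O(vacate_premises).
The contrapositive of premise 5 (O(sign_amendment → ¬vacate_premises)) is O(vacate_premises → ¬sign_amendment), and O(vacate_premises) is already established, so O(¬sign_amendment).
Premise 8 is O(¬waive_dataset → sign_amendment); contrapositively O(¬sign_amendment → waive_dataset). Since O(¬sign_amendment) holds, K gives O(waive_dataset).
Premise 2, O(¬anonymize_specimen → ¬waive_dataset), contraposes to O(waive_dataset → anonymize_specimen); with O(waive_dataset) we get O(anonymize_specimen).
With premise 9, O(anonymize_specimen → release_detainee), the K-axiom yields O(release_detainee).
Premises 1, 3, 4, 10 do not contribute to this derivation.
Hence release_detainee is obligatory.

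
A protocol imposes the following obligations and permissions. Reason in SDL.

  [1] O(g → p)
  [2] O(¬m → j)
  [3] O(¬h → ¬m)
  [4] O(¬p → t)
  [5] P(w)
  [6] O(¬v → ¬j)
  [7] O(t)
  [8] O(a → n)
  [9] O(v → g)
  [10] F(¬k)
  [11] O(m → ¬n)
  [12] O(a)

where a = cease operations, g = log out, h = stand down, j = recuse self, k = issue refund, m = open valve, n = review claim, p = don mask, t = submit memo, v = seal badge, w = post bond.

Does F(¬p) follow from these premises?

From premise 12 we have O(a).
Applying K to premise 8 (O(a → n)) and O(a) yields O(n).
The contrapositive of premise 11 (O(m → ¬n)) is O(n → ¬m), and O(n) is already established, so O(¬m).
From O(¬m) and premise 2, O(¬m → j), we obtain O(j).
Premise 6, O(¬v → ¬j), contraposes to O(j → v); with O(j) we get O(v).
Applying K to premise 9 (O(v → g)) and O(v) yields O(g).
Premise 1 is O(g → p); since O(g), deontic closure gives O(p).
Premises 3, 4, 5, 7, 10 do not contribute to this derivation.
So O(p) holds, i.e. F(¬p). The claim follows.

Yes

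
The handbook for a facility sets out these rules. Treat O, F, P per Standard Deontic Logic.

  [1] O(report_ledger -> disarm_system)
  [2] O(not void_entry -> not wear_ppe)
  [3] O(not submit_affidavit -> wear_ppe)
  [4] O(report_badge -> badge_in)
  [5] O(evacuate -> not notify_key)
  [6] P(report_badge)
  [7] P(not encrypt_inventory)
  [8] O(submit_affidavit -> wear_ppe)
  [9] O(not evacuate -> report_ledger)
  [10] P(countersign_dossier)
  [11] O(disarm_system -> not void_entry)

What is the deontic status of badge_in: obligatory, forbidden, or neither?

Premise 4 is O(report_badge -> badge_in), but O(report_badge) is not derivable from the premises (the permission P(report_badge) asserts only not O(not report_badge), not O(report_badge)), so it does not yield O(badge_in).
No premise or chain of K-axiom applications forces O(badge_in), and none forces O(not badge_in). So badge_in is neither obligatory nor forbidden under these norms.

Neither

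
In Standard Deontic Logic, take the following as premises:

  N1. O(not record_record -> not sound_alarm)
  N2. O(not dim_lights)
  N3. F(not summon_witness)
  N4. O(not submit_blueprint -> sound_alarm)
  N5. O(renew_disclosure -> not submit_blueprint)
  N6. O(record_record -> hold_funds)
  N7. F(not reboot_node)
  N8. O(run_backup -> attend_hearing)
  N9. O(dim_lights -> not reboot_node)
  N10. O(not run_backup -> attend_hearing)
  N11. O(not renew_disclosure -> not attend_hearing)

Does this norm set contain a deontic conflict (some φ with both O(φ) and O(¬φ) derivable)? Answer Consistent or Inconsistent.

Premise 9 is O(dim_lights -> not reboot_node), but O(dim_lights) is not derivable from the premises, so it does not yield O(not reboot_node).
So O(not reboot_node) is not derivable, and the apparent clash with O(reboot_node) does not arise.
A world satisfying every obligation exists (e.g. attend_hearing=true, dim_lights=false, hold_funds=true, reboot_node=true, record_record=true, renew_disclosure=true, run_backup=false, sound_alarm=true, submit_blueprint=false, summon_witness=true); no atom is both obligatory and forbidden, so the set is consistent.

Consistent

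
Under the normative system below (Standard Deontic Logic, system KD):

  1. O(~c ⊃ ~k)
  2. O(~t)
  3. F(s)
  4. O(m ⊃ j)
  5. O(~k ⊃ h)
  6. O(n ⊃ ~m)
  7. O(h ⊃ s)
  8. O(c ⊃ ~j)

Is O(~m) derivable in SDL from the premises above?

Premise 3, F(s), is equivalent to O(~s).
Premise 7 is O(h ⊃ s); contrapositively O(~s ⊃ ~h). Since O(~s) holds, K gives O(~h).
The contrapositive of premise 5 (O(~k ⊃ h)) is O(~h ⊃ k), and O(~h) is already established, so O(k).
The contrapositive of premise 1 (O(~c ⊃ ~k)) is O(k ⊃ c), and O(k) is already established, so O(c).
From O(c) and premise 8, O(c ⊃ ~j), we obtain O(~j).
The contrapositive of premise 4 (O(m ⊃ j)) is O(~j ⊃ ~m), and O(~j) is already established, so O(~m).
Premises 2, 6 do not contribute to this derivation.
So O(~m) follows.

Yes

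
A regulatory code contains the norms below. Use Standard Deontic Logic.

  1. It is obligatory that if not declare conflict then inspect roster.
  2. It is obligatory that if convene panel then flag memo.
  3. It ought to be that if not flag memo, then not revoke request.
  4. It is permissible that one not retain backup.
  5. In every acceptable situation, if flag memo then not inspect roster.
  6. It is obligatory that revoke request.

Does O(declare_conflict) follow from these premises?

Yes

From premise 6 we have O(revoke_request).
The contrapositive of premise 3 (O(¬flag_memo → ¬revoke_request)) is O(revoke_request → flag_memo), and O(revoke_request) is already established, so O(flag_memo).
Premise 5 is O(flag_memo → ¬inspect_roster); since O(flag_memo), deontic closure gives O(¬inspect_roster).
The contrapositive of premise 1 (O(¬declare_conflict → inspect_roster)) is O(¬inspect_roster → declare_conflict), and O(¬inspect_roster) is already established, so O(declare_conflict).
Premises 2, 4 do not contribute to this derivation.
So O(declare_conflict) follows.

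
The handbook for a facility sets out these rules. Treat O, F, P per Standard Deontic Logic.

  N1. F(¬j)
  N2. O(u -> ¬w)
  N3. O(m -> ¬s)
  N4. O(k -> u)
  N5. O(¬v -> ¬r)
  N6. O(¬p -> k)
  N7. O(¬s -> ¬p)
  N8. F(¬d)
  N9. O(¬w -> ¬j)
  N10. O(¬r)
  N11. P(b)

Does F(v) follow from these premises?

No

Premise 5 is O(¬v -> ¬r); even if O(¬r) held, inferring O(¬v) would be affirming the consequent — invalid.
No other premise forces O(¬v). An ideal world satisfying every premise can still have v true, so F(v) is not derivable.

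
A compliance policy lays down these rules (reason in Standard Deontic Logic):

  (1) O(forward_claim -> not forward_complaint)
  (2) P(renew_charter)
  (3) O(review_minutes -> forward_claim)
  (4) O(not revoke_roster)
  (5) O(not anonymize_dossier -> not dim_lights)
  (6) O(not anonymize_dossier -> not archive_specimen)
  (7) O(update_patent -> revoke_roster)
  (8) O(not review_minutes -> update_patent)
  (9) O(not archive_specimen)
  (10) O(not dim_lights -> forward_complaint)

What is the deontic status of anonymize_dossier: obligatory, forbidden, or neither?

Premise 4 states O(not revoke_roster) outright.
Premise 7, O(update_patent -> revoke_roster), contraposes to O(not revoke_roster -> not update_patent); with O(not revoke_roster) we get O(not update_patent).
Premise 8, O(not review_minutes -> update_patent), contraposes to O(not update_patent -> review_minutes); with O(not update_patent) we get O(review_minutes).
Applying K to premise 3 (O(review_minutes -> forward_claim)) and O(review_minutes) yields O(forward_claim).
From O(forward_claim) and premise 1, O(forward_claim -> not forward_complaint), we obtain O(not forward_complaint).
Premise 10, O(not dim_lights -> forward_complaint), contraposes to O(not forward_complaint -> dim_lights); with O(not forward_complaint) we get O(dim_lights).
Premise 5, O(not anonymize_dossier -> not dim_lights), contraposes to O(dim_lights -> anonymize_dossier); with O(dim_lights) we get O(anonymize_dossier).
Premises 2, 6, 9 do not contribute to this derivation.
Hence anonymize_dossier is obligatory.

Obligatory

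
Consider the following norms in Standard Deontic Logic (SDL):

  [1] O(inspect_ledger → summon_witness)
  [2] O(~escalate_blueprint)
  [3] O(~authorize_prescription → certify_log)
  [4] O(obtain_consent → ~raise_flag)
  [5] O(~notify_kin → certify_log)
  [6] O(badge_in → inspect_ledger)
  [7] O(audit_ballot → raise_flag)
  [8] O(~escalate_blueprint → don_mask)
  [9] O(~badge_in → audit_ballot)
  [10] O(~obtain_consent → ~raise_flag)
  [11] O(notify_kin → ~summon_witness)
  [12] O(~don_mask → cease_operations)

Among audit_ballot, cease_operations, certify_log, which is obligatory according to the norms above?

Premises 4 and 10 are O(obtain_consent → ~raise_flag) and O(~obtain_consent → ~raise_flag); every ideal world satisfies obtain_consent or ~obtain_consent, so in either case ~raise_flag holds — hence O(~raise_flag).
Premise 7 is O(audit_ballot → raise_flag); contrapositively O(~raise_flag → ~audit_ballot). Since O(~raise_flag) holds, K gives O(~audit_ballot).
The contrapositive of premise 9 (O(~badge_in → audit_ballot)) is O(~audit_ballot → badge_in), and O(~audit_ballot) is already established, so O(badge_in).
Premise 6 is O(badge_in → inspect_ledger); since O(badge_in), deontic closure gives O(inspect_ledger).
Premise 1 is O(inspect_ledger → summon_witness); since O(inspect_ledger), deontic closure gives O(summon_witness).
Premise 11 is O(notify_kin → ~summon_witness); contrapositively O(summon_witness → ~notify_kin). Since O(summon_witness) holds, K gives O(~notify_kin).
With premise 5, O(~notify_kin → certify_log), the K-axiom yields O(certify_log).
So O(certify_log) holds — certify_log is obligatory. None of the other listed options is made obligatory by any chain of premises.

certify_log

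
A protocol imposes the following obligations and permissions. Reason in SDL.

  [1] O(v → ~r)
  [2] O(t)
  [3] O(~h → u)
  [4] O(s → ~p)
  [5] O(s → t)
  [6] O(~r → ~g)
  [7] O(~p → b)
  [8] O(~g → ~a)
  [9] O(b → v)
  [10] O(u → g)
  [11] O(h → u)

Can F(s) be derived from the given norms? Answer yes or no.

Premises 3 and 11 are O(~h → u) and O(h → u); every ideal world satisfies ~h or h, so in either case u holds — hence O(u).
From O(u) and premise 10, O(u → g), we obtain O(g).
Premise 6, O(~r → ~g), contraposes to O(g → r); with O(g) we get O(r).
The contrapositive of premise 1 (O(v → ~r)) is O(r → ~v), and O(r) is already established, so O(~v).
Premise 9, O(b → v), contraposes to O(~v → ~b); with O(~v) we get O(~b).
Premise 7 is O(~p → b); contrapositively O(~b → p). Since O(~b) holds, K gives O(p).
Premise 4, O(s → ~p), contraposes to O(p → ~s); with O(p) we get O(~s).
Premises 2, 5, 8 do not contribute to this derivation.
So O(~s) holds, i.e. F(s). The claim follows.

Yes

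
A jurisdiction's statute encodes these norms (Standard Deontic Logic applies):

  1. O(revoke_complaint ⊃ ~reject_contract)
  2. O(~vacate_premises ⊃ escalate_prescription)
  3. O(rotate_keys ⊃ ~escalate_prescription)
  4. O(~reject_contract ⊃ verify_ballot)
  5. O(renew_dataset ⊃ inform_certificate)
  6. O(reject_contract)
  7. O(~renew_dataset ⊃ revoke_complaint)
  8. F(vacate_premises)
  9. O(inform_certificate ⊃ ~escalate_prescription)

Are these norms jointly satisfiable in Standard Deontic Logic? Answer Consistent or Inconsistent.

Premise 6 states O(reject_contract) outright.
The contrapositive of premise 1 (O(revoke_complaint ⊃ ~reject_contract)) is O(reject_contract ⊃ ~revoke_complaint), and O(reject_contract) is already established, so O(~revoke_complaint).
Premise 7, O(~renew_dataset ⊃ revoke_complaint), contraposes to O(~revoke_complaint ⊃ renew_dataset); with O(~revoke_complaint) we get O(renew_dataset).
Premise 5 is O(renew_dataset ⊃ inform_certificate); since O(renew_dataset), deontic closure gives O(inform_certificate).
From O(inform_certificate) and premise 9, O(inform_certificate ⊃ ~escalate_prescription), we obtain O(~escalate_prescription).
Premise 2 is O(~vacate_premises ⊃ escalate_prescription); contrapositively O(~escalate_prescription ⊃ vacate_premises). Since O(~escalate_prescription) holds, K gives O(vacate_premises).
However, F(vacate_premises) at premise 8 amounts to O(~vacate_premises).
We now have both O(vacate_premises) and O(~vacate_premises) — vacate_premises is simultaneously obligatory and forbidden, violating the D-axiom.

Inconsistent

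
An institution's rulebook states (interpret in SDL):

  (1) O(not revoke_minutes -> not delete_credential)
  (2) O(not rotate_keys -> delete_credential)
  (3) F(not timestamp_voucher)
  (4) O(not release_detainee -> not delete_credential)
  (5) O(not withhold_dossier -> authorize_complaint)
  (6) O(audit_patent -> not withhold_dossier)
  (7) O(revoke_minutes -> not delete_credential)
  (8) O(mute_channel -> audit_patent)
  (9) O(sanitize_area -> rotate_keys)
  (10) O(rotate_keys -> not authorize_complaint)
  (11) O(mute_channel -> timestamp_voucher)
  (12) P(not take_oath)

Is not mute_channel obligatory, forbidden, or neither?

Premises 7 and 1 are O(revoke_minutes -> not delete_credential) and O(not revoke_minutes -> not delete_credential); every ideal world satisfies revoke_minutes or not revoke_minutes, so in either case not delete_credential holds — hence O(not delete_credential).
Premise 2 is O(not rotate_keys -> delete_credential); contrapositively O(not delete_credential -> rotate_keys). Since O(not delete_credential) holds, K gives O(rotate_keys).
Premise 10 is O(rotate_keys -> not authorize_complaint); since O(rotate_keys), deontic closure gives O(not authorize_complaint).
The contrapositive of premise 5 (O(not withhold_dossier -> authorize_complaint)) is O(not authorize_complaint -> withhold_dossier), and O(not authorize_complaint) is already established, so O(withhold_dossier).
Premise 6 is O(audit_patent -> not withhold_dossier); contrapositively O(withhold_dossier -> not audit_patent). Since O(withhold_dossier) holds, K gives O(not audit_patent).
Premise 8, O(mute_channel -> audit_patent), contraposes to O(not audit_patent -> not mute_channel); with O(not audit_patent) we get O(not mute_channel).
Premises 3, 4, 9, 11, 12 do not contribute to this derivation.
Hence not mute_channel is obligatory.

Obligatory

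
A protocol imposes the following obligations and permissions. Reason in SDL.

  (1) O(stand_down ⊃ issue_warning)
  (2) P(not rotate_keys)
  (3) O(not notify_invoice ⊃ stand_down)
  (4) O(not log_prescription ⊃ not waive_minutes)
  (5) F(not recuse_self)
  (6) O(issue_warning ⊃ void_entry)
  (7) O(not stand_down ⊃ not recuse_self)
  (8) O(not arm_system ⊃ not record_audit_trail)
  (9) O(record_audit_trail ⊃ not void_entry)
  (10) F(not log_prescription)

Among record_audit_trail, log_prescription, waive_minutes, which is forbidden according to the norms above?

record_audit_trail

Premise 5 is F(not recuse_self), i.e. O(recuse_self).
Premise 7, O(not stand_down ⊃ not recuse_self), contraposes to O(recuse_self ⊃ stand_down); with O(recuse_self) we get O(stand_down).
Applying K to premise 1 (O(stand_down ⊃ issue_warning)) and O(stand_down) yields O(issue_warning).
From O(issue_warning) and premise 6, O(issue_warning ⊃ void_entry), we obtain O(void_entry).
The contrapositive of premise 9 (O(record_audit_trail ⊃ not void_entry)) is O(void_entry ⊃ not record_audit_trail), and O(void_entry) is already established, so O(not record_audit_trail).
So O(not record_audit_trail) holds, i.e. record_audit_trail is forbidden. None of the other listed options is forbidden under the premises.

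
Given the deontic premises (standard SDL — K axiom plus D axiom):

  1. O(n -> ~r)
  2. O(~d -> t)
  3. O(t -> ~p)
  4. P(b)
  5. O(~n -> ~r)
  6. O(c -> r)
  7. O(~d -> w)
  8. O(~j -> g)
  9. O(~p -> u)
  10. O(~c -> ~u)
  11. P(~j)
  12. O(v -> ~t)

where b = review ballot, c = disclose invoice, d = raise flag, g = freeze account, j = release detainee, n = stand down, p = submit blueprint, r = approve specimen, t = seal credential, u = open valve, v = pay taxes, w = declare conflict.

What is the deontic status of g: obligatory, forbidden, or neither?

Premise 8 is O(~j -> g), but O(~j) is not derivable from the premises (the permission P(~j) asserts only ~O(j), not O(~j)), so it does not yield O(g).
No premise or chain of K-axiom applications forces O(g), and none forces O(~g). So g is neither obligatory nor forbidden under these norms.

Neither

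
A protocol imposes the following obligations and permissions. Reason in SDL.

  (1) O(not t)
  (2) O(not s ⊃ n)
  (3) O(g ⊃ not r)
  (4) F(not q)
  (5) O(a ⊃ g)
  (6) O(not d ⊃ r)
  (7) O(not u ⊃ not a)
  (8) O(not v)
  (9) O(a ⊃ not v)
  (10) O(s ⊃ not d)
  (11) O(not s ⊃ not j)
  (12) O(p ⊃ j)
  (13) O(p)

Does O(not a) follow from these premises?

From premise 13 we have O(p).
Premise 12 is O(p ⊃ j); since O(p), deontic closure gives O(j).
Premise 11, O(not s ⊃ not j), contraposes to O(j ⊃ s); with O(j) we get O(s).
Premise 10 is O(s ⊃ not d); since O(s), deontic closure gives O(not d).
Premise 6 is O(not d ⊃ r); since O(not d), deontic closure gives O(r).
Premise 3, O(g ⊃ not r), contraposes to O(r ⊃ not g); with O(r) we get O(not g).
The contrapositive of premise 5 (O(a ⊃ g)) is O(not g ⊃ not a), and O(not g) is already established, so O(not a).
Premises 1, 2, 4, 7, 8, 9 do not contribute to this derivation.
So O(not a) follows.

Yes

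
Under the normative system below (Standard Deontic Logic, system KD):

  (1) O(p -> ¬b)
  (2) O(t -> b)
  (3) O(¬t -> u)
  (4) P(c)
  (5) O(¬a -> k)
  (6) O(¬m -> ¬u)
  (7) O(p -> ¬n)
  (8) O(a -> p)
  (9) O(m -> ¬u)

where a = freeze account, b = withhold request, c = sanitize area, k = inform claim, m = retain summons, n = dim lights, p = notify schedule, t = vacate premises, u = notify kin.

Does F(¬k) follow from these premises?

Yes

Premises 6 and 9 are O(¬m -> ¬u) and O(m -> ¬u); every ideal world satisfies ¬m or m, so in either case ¬u holds — hence O(¬u).
Premise 3, O(¬t -> u), contraposes to O(¬u -> t); with O(¬u) we get O(t).
From O(t) and premise 2, O(t -> b), we obtain O(b).
The contrapositive of premise 1 (O(p -> ¬b)) is O(b -> ¬p), and O(b) is already established, so O(¬p).
The contrapositive of premise 8 (O(a -> p)) is O(¬p -> ¬a), and O(¬p) is already established, so O(¬a).
Applying K to premise 5 (O(¬a -> k)) and O(¬a) yields O(k).
Premises 4, 7 do not contribute to this derivation.
So O(k) holds, i.e. F(¬k). The claim follows.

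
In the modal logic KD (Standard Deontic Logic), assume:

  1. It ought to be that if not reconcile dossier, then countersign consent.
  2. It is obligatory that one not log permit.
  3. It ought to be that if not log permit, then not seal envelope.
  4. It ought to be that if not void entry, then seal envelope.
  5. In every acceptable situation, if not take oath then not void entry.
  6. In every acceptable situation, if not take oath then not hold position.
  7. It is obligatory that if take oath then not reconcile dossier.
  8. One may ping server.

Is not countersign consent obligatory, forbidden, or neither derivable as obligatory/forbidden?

Premise 2 states O(¬log_permit) outright.
From O(¬log_permit) and premise 3, O(¬log_permit → ¬seal_envelope), we obtain O(¬seal_envelope).
The contrapositive of premise 4 (O(¬void_entry → seal_envelope)) is O(¬seal_envelope → void_entry), and O(¬seal_envelope) is already established, so O(void_entry).
Premise 5, O(¬take_oath → ¬void_entry), contraposes to O(void_entry → take_oath); with O(void_entry) we get O(take_oath).
From O(take_oath) and premise 7, O(take_oath → ¬reconcile_dossier), we obtain O(¬reconcile_dossier).
From O(¬reconcile_dossier) and premise 1, O(¬reconcile_dossier → countersign_consent), we obtain O(countersign_consent).
Premises 6, 8 do not contribute to this derivation.
Thus O(countersign_consent), which is F(¬countersign_consent): ¬countersign_consent is forbidden.

Forbidden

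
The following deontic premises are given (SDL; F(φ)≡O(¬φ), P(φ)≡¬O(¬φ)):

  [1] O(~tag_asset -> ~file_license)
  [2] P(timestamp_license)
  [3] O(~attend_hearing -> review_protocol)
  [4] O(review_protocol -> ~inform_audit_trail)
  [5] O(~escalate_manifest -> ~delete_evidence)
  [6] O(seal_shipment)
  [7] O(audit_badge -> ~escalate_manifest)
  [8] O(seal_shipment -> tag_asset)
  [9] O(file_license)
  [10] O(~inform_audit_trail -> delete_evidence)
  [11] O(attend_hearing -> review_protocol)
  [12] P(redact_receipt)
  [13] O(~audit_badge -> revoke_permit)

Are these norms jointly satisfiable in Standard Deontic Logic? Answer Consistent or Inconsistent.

Premise 1 is O(~tag_asset -> ~file_license), but O(~tag_asset) is not derivable from the premises, so it does not yield O(~file_license).
So O(~file_license) is not derivable, and the apparent clash with O(file_license) does not arise.
A world satisfying every obligation exists (e.g. attend_hearing=false, audit_badge=false, delete_evidence=true, escalate_manifest=true, file_license=true, inform_audit_trail=false, redact_receipt=false, review_protocol=true, revoke_permit=true, seal_shipment=true, tag_asset=true, timestamp_license=false); no atom is both obligatory and forbidden, so the set is consistent.

Consistent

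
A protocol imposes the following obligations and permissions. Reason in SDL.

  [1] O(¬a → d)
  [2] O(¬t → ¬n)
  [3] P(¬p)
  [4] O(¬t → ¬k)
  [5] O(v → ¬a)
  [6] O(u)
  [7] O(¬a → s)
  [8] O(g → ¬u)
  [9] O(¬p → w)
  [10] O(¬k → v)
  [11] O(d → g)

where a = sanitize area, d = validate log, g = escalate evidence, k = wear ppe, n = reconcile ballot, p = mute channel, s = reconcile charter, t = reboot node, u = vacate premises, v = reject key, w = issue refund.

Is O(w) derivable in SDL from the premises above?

Premise 9 is O(¬p → w), but O(¬p) is not derivable from the premises (the permission P(¬p) asserts only ¬O(p), not O(¬p)), so it does not yield O(w).
No other premise forces O(w). An ideal world satisfying every premise can still have w false, so O(w) is not derivable.

No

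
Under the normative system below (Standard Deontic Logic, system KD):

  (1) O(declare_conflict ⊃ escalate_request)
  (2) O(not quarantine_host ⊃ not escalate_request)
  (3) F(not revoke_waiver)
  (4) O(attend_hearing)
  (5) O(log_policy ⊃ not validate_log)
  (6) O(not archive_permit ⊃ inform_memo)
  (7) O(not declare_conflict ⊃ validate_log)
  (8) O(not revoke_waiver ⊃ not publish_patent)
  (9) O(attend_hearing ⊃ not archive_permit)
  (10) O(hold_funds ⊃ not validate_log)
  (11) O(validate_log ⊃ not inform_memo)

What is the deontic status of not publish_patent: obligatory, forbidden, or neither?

Neither

Premise 8 is O(not revoke_waiver ⊃ not publish_patent), but O(not revoke_waiver) is not derivable from the premises, so it does not yield O(not publish_patent).
No premise or chain of K-axiom applications forces O(not publish_patent), and none forces O(publish_patent). So not publish_patent is neither obligatory nor forbidden under these norms.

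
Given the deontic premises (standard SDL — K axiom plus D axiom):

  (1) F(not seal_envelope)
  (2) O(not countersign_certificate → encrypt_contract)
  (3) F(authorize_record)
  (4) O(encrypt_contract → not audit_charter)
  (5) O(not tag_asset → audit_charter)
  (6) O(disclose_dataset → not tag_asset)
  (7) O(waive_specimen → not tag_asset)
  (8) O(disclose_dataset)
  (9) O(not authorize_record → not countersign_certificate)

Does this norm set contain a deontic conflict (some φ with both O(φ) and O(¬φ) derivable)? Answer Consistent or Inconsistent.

Inconsistent

From premise 8 we have O(disclose_dataset).
Applying K to premise 6 (O(disclose_dataset → not tag_asset)) and O(disclose_dataset) yields O(not tag_asset).
Applying K to premise 5 (O(not tag_asset → audit_charter)) and O(not tag_asset) yields O(audit_charter).
The contrapositive of premise 4 (O(encrypt_contract → not audit_charter)) is O(audit_charter → not encrypt_contract), and O(audit_charter) is already established, so O(not encrypt_contract).
Premise 2 is O(not countersign_certificate → encrypt_contract); contrapositively O(not encrypt_contract → countersign_certificate). Since O(not encrypt_contract) holds, K gives O(countersign_certificate).
Premise 9 is O(not authorize_record → not countersign_certificate); contrapositively O(countersign_certificate → authorize_record). Since O(countersign_certificate) holds, K gives O(authorize_record).
But premise 3, F(authorize_record), means O(not authorize_record).
We now have both O(authorize_record) and O(not authorize_record) — authorize_record is simultaneously obligatory and forbidden, violating the D-axiom.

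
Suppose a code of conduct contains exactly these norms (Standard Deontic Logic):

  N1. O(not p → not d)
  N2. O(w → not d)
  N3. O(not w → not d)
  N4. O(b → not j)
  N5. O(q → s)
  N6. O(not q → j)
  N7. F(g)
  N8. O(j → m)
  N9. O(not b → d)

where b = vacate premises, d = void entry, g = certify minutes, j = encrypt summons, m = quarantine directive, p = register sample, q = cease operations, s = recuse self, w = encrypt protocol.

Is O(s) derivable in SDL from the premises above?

Yes

Premises 2 and 3 are O(w → not d) and O(not w → not d); every ideal world satisfies w or not w, so in either case not d holds — hence O(not d).
Premise 9, O(not b → d), contraposes to O(not d → b); with O(not d) we get O(b).
From O(b) and premise 4, O(b → not j), we obtain O(not j).
The contrapositive of premise 6 (O(not q → j)) is O(not j → q), and O(not j) is already established, so O(q).
From O(q) and premise 5, O(q → s), we obtain O(s).
Premises 1, 7, 8 do not contribute to this derivation.
So O(s) follows.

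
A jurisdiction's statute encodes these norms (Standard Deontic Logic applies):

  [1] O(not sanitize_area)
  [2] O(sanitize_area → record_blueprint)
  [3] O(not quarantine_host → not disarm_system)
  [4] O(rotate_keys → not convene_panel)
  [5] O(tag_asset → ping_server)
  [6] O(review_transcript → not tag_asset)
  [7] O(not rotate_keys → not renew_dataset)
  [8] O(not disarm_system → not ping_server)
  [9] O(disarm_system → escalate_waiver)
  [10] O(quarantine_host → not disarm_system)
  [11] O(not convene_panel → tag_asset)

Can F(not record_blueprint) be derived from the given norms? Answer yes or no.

No

Premise 2 is O(sanitize_area → record_blueprint), but O(sanitize_area) is not derivable from the premises, so it does not yield O(record_blueprint).
No other premise forces O(record_blueprint). An ideal world satisfying every premise can still have not record_blueprint true, so F(not record_blueprint) is not derivable.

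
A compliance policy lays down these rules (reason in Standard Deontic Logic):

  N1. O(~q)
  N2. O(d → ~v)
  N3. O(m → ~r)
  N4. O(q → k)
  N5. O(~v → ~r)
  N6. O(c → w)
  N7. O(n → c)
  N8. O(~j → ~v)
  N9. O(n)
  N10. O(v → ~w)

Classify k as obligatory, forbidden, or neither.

Neither

Premise 4 is O(q → k), but O(q) is not derivable from the premises, so it does not yield O(k).
No premise or chain of K-axiom applications forces O(k), and none forces O(~k). So k is neither obligatory nor forbidden under these norms.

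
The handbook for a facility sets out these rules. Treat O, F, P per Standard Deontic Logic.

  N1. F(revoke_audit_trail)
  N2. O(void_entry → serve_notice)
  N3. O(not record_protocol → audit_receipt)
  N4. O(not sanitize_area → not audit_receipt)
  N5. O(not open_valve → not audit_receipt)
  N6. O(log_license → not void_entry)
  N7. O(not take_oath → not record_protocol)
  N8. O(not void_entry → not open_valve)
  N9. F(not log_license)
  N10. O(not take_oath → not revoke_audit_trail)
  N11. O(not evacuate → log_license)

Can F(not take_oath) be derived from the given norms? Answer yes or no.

Premise 9 is F(not log_license), i.e. O(log_license).
From O(log_license) and premise 6, O(log_license → not void_entry), we obtain O(not void_entry).
With premise 8, O(not void_entry → not open_valve), the K-axiom yields O(not open_valve).
From O(not open_valve) and premise 5, O(not open_valve → not audit_receipt), we obtain O(not audit_receipt).
The contrapositive of premise 3 (O(not record_protocol → audit_receipt)) is O(not audit_receipt → record_protocol), and O(not audit_receipt) is already established, so O(record_protocol).
The contrapositive of premise 7 (O(not take_oath → not record_protocol)) is O(record_protocol → take_oath), and O(record_protocol) is already established, so O(take_oath).
Premises 1, 2, 4, 10, 11 do not contribute to this derivation.
So O(take_oath) holds, i.e. F(not take_oath). The claim follows.

Yes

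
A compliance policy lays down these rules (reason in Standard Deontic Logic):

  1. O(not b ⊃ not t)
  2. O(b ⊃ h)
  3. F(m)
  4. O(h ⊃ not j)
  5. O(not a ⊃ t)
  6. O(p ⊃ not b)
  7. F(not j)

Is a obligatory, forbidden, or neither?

Obligatory

Premise 7 is F(not j), i.e. O(j).
Premise 4 is O(h ⊃ not j); contrapositively O(j ⊃ not h). Since O(j) holds, K gives O(not h).
Premise 2 is O(b ⊃ h); contrapositively O(not h ⊃ not b). Since O(not h) holds, K gives O(not b).
With premise 1, O(not b ⊃ not t), the K-axiom yields O(not t).
Premise 5, O(not a ⊃ t), contraposes to O(not t ⊃ a); with O(not t) we get O(a).
Premises 3, 6 do not contribute to this derivation.
Hence a is obligatory.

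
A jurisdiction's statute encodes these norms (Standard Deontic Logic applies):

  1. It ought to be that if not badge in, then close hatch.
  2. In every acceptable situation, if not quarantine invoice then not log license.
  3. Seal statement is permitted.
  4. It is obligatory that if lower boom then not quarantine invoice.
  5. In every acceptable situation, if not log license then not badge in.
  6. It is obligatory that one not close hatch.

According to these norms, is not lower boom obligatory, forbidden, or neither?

Obligatory

Premise 6 gives O(¬close_hatch).
Premise 1 is O(¬badge_in → close_hatch); contrapositively O(¬close_hatch → badge_in). Since O(¬close_hatch) holds, K gives O(badge_in).
Premise 5 is O(¬log_license → ¬badge_in); contrapositively O(badge_in → log_license). Since O(badge_in) holds, K gives O(log_license).
Premise 2, O(¬quarantine_invoice → ¬log_license), contraposes to O(log_license → quarantine_invoice); with O(log_license) we get O(quarantine_invoice).
Premise 4 is O(lower_boom → ¬quarantine_invoice); contrapositively O(quarantine_invoice → ¬lower_boom). Since O(quarantine_invoice) holds, K gives O(¬lower_boom).
Premise 3 does not contribute to this derivation.
Hence ¬lower_boom is obligatory.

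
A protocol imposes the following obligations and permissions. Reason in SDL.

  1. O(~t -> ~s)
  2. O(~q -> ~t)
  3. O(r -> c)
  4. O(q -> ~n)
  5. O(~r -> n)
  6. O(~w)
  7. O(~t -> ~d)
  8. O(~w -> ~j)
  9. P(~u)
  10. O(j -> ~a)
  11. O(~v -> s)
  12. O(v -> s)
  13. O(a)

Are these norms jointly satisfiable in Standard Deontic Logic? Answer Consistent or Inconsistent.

Premise 10 is O(j -> ~a), but O(j) is not derivable from the premises, so it does not yield O(~a).
So O(~a) is not derivable, and the apparent clash with O(a) does not arise.
A world satisfying every obligation exists (e.g. a=true, c=true, d=false, j=false, n=false, q=true, r=true, s=true, t=true, u=false, v=false, w=false); no atom is both obligatory and forbidden, so the set is consistent.

Consistent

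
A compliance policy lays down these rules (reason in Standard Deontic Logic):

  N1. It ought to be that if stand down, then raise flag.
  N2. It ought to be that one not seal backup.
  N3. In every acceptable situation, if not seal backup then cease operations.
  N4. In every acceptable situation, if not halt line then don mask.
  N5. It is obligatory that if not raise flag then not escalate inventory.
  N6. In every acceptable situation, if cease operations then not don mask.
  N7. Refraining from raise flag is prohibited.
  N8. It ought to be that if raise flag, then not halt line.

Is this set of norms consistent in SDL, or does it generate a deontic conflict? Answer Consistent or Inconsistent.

Premise 7 is F(¬raise_flag), i.e. O(raise_flag).
Premise 8 is O(raise_flag → ¬halt_line); since O(raise_flag), deontic closure gives O(¬halt_line).
With premise 4, O(¬halt_line → don_mask), the K-axiom yields O(don_mask).
Premise 6 is O(cease_operations → ¬don_mask); contrapositively O(don_mask → ¬cease_operations). Since O(don_mask) holds, K gives O(¬cease_operations).
Premise 3, O(¬seal_backup → cease_operations), contraposes to O(¬cease_operations → seal_backup); with O(¬cease_operations) we get O(seal_backup).
However, premise 2 gives O(¬seal_backup).
We now have both O(seal_backup) and O(¬seal_backup) — seal_backup is simultaneously obligatory and forbidden, violating the D-axiom.

Inconsistent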